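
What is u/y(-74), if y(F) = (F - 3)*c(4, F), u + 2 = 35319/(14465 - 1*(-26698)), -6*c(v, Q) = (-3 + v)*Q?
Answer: 47007/39091129 ≈ 0.0012025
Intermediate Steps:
c(v, Q) = -Q*(-3 + v)/6 (c(v, Q) = -(-3 + v)*Q/6 = -Q*(-3 + v)/6)
u = -15669/13721 (u = -2 + 35319/(14465 - 1*(-26698)) = -2 + 35319/(14465 + 26698) = -2 + 35319/41163 = -2 + 35319*(1/41163) = -2 + 11773/13721 = -15669/13721 ≈ -1.1420)
y(F) = -F*(-3 + F)/6 (y(F) = (F - 3)*(F*(3 - 1*4)/6) = (-3 + F)*(F*(3 - 4)/6) = (-3 + F)*((1/6)*F*(-1)) = (-3 + F)*(-F/6) = -F*(-3 + F)/6)
u/y(-74) = -15669*(-3/(37*(3 - 1*(-74))))/13721 = -15669*(-3/(37*(3 + 74)))/13721 = -15669/(13721*((1/6)*(-74)*77)) = -15669/(13721*(-2849/3)) = -15669/13721*(-3/2849) = 47007/39091129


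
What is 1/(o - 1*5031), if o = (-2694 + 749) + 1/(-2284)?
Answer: -2284/15933185 ≈ -0.00014335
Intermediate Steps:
o = -4442381/2284 (o = -1945 - 1/2284 = -4442381/2284 ≈ -1945.0)
1/(o - 1*5031) = 1/(-4442381/2284 - 1*5031) = 1/(-4442381/2284 - 5031) = 1/(-15933185/2284) = -2284/15933185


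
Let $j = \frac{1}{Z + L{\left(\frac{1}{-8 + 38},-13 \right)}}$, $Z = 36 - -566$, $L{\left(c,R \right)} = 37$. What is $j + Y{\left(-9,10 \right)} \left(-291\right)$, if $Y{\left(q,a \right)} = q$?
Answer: $\frac{1673542}{639} \approx 2619.0$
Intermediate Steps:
$Z = 602$ ($Z = 36 + 566 = 602$)
$j = \frac{1}{639}$ ($j = \frac{1}{602 + 37} = \frac{1}{639} \approx 0.0015649$)
$j + Y{\left(-9,10 \right)} \left(-291\right) = \frac{1}{639} - -2619 = \frac{1}{639} + 2619 = \frac{1673542}{639}$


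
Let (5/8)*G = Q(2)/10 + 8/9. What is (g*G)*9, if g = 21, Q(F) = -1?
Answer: 5964/25 ≈ 238.56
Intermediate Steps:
G = 284/225 (G = 8*(-1/10 + 8/9)/5 = 8*(-1*⅒ + 8*(⅑))/5 = 8*(-⅒ + 8/9)/5 = (8/5)*(71/90) = 284/225 ≈ 1.2622)
(g*G)*9 = (21*(284/225))*9 = (1988/75)*9 = 5964/25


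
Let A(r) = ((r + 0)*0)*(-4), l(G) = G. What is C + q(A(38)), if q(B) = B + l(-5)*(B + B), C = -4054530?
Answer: -4054530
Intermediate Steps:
A(r) = 0 (A(r) = (r*0)*(-4) = 0*(-4) = 0)
q(B) = -9*B (q(B) = B - 5*(B + B) = B - 10*B = -9*B)
C + q(A(38)) = -4054530 - 9*0 = -4054530 + 0 = -4054530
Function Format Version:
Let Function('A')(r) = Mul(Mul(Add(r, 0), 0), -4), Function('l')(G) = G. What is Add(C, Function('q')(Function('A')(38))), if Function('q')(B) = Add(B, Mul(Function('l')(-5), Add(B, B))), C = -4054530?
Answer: -4054530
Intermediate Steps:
Function('A')(r) = 0 (Function('A')(r) = Mul(Mul(r, 0), -4) = Mul(0, -4) = 0)
Function('q')(B) = Mul(-9, B) (Function('q')(B) = Add(B, Mul(-5, Add(B, B))) = Add(B, Mul(-5, Mul(2, B))) = Add(B, Mul(-10, B)) = Mul(-9, B))
Add(C, Function('q')(Function('A')(38))) = Add(-4054530, Mul(-9, 0)) = Add(-4054530, 0) = -4054530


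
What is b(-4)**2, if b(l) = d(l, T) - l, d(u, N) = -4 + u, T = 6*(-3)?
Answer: 16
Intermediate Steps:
T = -18
b(l) = -4 (b(l) = (-4 + l) - l = -4)
b(-4)**2 = (-4)**2 = 16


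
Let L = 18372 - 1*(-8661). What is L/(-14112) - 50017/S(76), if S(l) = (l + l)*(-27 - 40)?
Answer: 17938993/5988192 ≈ 2.9957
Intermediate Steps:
L = 27033 (L = 18372 + 8661 = 27033)
S(l) = -134*l (S(l) = (2*l)*(-67) = -134*l)
L/(-14112) - 50017/S(76) = 27033/(-14112) - 50017/((-134*76)) = 27033*(-1/14112) - 50017/(-10184) = -9011/4704 - 50017*(-1/10184) = -9011/4704 + 50017/10184 = 17938993/5988192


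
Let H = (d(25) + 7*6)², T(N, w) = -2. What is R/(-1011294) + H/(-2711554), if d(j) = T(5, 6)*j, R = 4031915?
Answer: -5466409984363/1371089145438 ≈ -3.9869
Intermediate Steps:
d(j) = -2*j
H = 64 (H = (-2*25 + 7*6)² = (-50 + 42)² = (-8)² = 64)
R/(-1011294) + H/(-2711554) = 4031915/(-1011294) + 64/(-2711554) = 4031915*(-1/1011294) + 64*(-1/2711554) = -4031915/1011294 - 32/1355777 = -5466409984363/1371089145438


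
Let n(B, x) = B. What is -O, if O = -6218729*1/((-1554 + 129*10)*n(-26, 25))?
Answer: 565339/624 ≈ 905.99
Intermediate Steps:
O = -565339/624 (O = -6218729*(-1/(26*(-1554 + 129*10))) = -6218729*(-1/(26*(-1554 + 1290))) = -6218729/((-264*(-26))) = -6218729/6864 = -6218729*1/6864 = -565339/624 ≈ -905.99)
-O = -1*(-565339/624) = 565339/624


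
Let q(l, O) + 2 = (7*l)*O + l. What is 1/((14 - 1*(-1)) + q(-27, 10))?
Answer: -1/1904 ≈ -0.00052521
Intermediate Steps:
q(l, O) = -2 + l + 7*O*l (q(l, O) = -2 + ((7*l)*O + l) = -2 + (7*O*l + l) = -2 + (l + 7*O*l) = -2 + l + 7*O*l)
1/((14 - 1*(-1)) + q(-27, 10)) = 1/((14 - 1*(-1)) + (-2 - 27 + 7*10*(-27))) = 1/((14 + 1) + (-2 - 27 - 1890)) = 1/(15 - 1919) = 1/(-1904) = -1/1904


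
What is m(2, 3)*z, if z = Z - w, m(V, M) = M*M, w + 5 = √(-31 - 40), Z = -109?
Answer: -936 - 9*I*√71 ≈ -936.0 - 75.835*I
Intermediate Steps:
w = -5 + I*√71 (w = -5 + √(-31 - 40) = -5 + √(-71) = -5 + I*√71 ≈ -5.0 + 8.4261*I)
m(V, M) = M²
z = -104 - I*√71 (z = -109 - (-5 + I*√71) = -109 + (5 - I*√71) = -104 - I*√71 ≈ -104.0 - 8.4261*I)
m(2, 3)*z = 3²*(-104 - I*√71) = 9*(-104 - I*√71) = -936 - 9*I*√71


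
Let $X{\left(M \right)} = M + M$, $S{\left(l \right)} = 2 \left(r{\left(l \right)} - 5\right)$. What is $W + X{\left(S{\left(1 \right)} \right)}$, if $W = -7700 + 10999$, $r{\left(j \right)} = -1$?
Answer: $3275$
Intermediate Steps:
$W = 3299$
$S{\left(l \right)} = -12$ ($S{\left(l \right)} = 2 \left(-1 - 5\right) = 2 \left(-6\right) = -12$)
$X{\left(M \right)} = 2 M$
$W + X{\left(S{\left(1 \right)} \right)} = 3299 + 2 \left(-12\right) = 3299 - 24 = 3275$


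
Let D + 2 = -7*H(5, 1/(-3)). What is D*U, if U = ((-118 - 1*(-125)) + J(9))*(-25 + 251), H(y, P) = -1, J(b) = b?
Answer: 18080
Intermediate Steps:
U = 3616 (U = ((-118 - 1*(-125)) + 9)*(-25 + 251) = ((-118 + 125) + 9)*226 = (7 + 9)*226 = 16*226 = 3616)
D = 5 (D = -2 - 7*(-1) = -2 + 7 = 5)
D*U = 5*3616 = 18080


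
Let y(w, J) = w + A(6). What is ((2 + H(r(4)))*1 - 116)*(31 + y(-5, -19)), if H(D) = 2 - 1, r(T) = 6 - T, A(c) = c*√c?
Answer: -2938 - 678*√6 ≈ -4598.8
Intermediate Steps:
A(c) = c^(3/2)
y(w, J) = w + 6*√6 (y(w, J) = w + 6^(3/2) = w + 6*√6)
H(D) = 1
((2 + H(r(4)))*1 - 116)*(31 + y(-5, -19)) = ((2 + 1)*1 - 116)*(31 + (-5 + 6*√6)) = (3*1 - 116)*(26 + 6*√6) = (3 - 116)*(26 + 6*√6) = -113*(26 + 6*√6) = -2938 - 678*√6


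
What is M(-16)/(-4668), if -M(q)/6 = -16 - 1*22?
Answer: -19/389 ≈ -0.048843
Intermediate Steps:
M(q) = 228 (M(q) = -6*(-16 - 1*22) = -6*(-16 - 22) = -6*(-38) = 228)
M(-16)/(-4668) = 228/(-4668) = 228*(-1/4668) = -19/389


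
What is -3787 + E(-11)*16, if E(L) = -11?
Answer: -3963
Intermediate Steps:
-3787 + E(-11)*16 = -3787 - 11*16 = -3787 - 176 = -3963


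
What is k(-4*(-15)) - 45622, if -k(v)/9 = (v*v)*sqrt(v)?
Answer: -45622 - 64800*sqrt(15) ≈ -2.9659e+5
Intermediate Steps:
k(v) = -9*v**(5/2) (k(v) = -9*v*v*sqrt(v) = -9*v**2*sqrt(v) = -9*v**(5/2))
k(-4*(-15)) - 45622 = -9*7200*sqrt(15) - 45622 = -64800*sqrt(15) - 45622 = -45622 - 64800*sqrt(15)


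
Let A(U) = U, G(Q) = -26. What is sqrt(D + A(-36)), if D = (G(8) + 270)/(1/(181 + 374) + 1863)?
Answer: I*sqrt(9586766283474)/516983 ≈ 5.9891*I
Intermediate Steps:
D = 67710/516983 (D = (-26 + 270)/(1/(181 + 374) + 1863) = 244/(1/555 + 1863) = 244/(1033966/555) = 244*(555/1033966) = 67710/516983 ≈ 0.13097)
sqrt(D + A(-36)) = sqrt(67710/516983 - 36) = sqrt(-18543678/516983) = I*sqrt(9586766283474)/516983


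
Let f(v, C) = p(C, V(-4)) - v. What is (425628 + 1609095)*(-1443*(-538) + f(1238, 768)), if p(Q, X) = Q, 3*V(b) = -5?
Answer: 1578668325672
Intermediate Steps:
V(b) = -5/3 (V(b) = (⅓)*(-5) = -5/3)
f(v, C) = C - v
(425628 + 1609095)*(-1443*(-538) + f(1238, 768)) = (425628 + 1609095)*(-1443*(-538) + (768 - 1*1238)) = 2034723*(776334 + (768 - 1238)) = 2034723*(776334 - 470) = 2034723*775864 = 1578668325672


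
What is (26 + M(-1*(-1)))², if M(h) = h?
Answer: 729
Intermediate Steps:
(26 + M(-1*(-1)))² = (26 - 1*(-1))² = (26 + 1)² = 27² = 729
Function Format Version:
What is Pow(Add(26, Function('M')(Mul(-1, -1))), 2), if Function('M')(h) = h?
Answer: 729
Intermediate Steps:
Pow(Add(26, Function('M')(Mul(-1, -1))), 2) = Pow(Add(26, Mul(-1, -1)), 2) = Pow(Add(26, 1), 2) = Pow(27, 2) = 729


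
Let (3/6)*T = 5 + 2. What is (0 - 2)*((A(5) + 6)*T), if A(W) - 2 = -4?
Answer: -112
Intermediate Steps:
A(W) = -2 (A(W) = 2 - 4 = -2)
T = 14 (T = 2*(5 + 2) = 2*7 = 14)
(0 - 2)*((A(5) + 6)*T) = (0 - 2)*((-2 + 6)*14) = -8*14 = -2*56 = -112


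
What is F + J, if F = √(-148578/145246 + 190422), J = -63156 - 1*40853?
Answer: -104009 + √1004299299674391/72623 ≈ -1.0357e+5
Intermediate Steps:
J = -104009 (J = -63156 - 40853 = -104009)
F = √1004299299674391/72623 (F = √(-148578*1/145246 + 190422) = √(-74289/72623 + 190422) = √(13828942617/72623) = √1004299299674391/72623 ≈ 436.37)
F + J = √1004299299674391/72623 - 104009 = -104009 + √1004299299674391/72623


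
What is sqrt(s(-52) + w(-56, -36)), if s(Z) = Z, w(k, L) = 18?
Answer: I*sqrt(34) ≈ 5.8309*I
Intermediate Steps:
sqrt(s(-52) + w(-56, -36)) = sqrt(-52 + 18) = sqrt(-34) = I*sqrt(34)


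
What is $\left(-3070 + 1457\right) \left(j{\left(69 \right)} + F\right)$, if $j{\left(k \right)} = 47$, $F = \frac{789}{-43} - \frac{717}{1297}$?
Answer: $- \frac{2527688749}{55771} \approx -45323.0$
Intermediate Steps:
$F = - \frac{1054164}{55771}$ ($F = 789 \left(- \frac{1}{43}\right) - \frac{717}{1297} = - \frac{789}{43} - \frac{717}{1297} = - \frac{1054164}{55771} \approx -18.902$)
$\left(-3070 + 1457\right) \left(j{\left(69 \right)} + F\right) = \left(-3070 + 1457\right) \left(47 - \frac{1054164}{55771}\right) = \left(-1613\right) \frac{1567073}{55771} = - \frac{2527688749}{55771}$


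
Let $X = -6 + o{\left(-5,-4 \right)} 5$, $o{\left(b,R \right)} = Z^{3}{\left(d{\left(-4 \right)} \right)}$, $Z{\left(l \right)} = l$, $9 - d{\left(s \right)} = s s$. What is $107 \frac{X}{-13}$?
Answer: $\frac{184147}{13} \approx 14165.0$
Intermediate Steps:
$d{\left(s \right)} = 9 - s^{2}$ ($d{\left(s \right)} = 9 - s s = 9 - s^{2}$)
$o{\left(b,R \right)} = -343$ ($o{\left(b,R \right)} = \left(9 - \left(-4\right)^{2}\right)^{3} = \left(9 - 16\right)^{3} = \left(-7\right)^{3} = -343$)
$X = -1721$ ($X = -6 - 1715 = -1721$)
$107 \frac{X}{-13} = 107 \left(- \frac{1721}{-13}\right) = 107 \left(\left(-1721\right) \left(- \frac{1}{13}\right)\right) = 107 \cdot \frac{1721}{13} = \frac{184147}{13}$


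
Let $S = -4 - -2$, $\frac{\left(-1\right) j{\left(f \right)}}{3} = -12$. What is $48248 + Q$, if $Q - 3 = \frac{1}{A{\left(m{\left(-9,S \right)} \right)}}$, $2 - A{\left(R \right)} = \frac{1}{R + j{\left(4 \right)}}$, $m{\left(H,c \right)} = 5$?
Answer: $\frac{3908372}{81} \approx 48252.0$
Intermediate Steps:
$j{\left(f \right)} = 36$ ($j{\left(f \right)} = \left(-3\right) \left(-12\right) = 36$)
$S = -2$ ($S = -4 + 2 = -2$)
$A{\left(R \right)} = 2 - \frac{1}{36 + R}$ ($A{\left(R \right)} = 2 - \frac{1}{R + 36} = 2 - \frac{1}{36 + R}$)
$Q = \frac{284}{81}$ ($Q = 3 + \frac{1}{\frac{1}{36 + 5} \left(71 + 2 \cdot 5\right)} = 3 + \frac{1}{\frac{1}{41} \left(71 + 10\right)} = 3 + \frac{1}{\frac{1}{41} \cdot 81} = 3 + \frac{1}{\frac{81}{41}} = 3 + \frac{41}{81} = \frac{284}{81} \approx 3.5062$)
$48248 + Q = 48248 + \frac{284}{81} = \frac{3908372}{81}$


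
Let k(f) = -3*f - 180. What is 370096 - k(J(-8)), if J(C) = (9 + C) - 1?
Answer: 370276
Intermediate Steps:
J(C) = 8 + C
k(f) = -180 - 3*f
370096 - k(J(-8)) = 370096 - (-180 - 3*(8 - 8)) = 370096 - (-180 - 3*0) = 370096 - (-180 + 0) = 370096 - 1*(-180) = 370096 + 180 = 370276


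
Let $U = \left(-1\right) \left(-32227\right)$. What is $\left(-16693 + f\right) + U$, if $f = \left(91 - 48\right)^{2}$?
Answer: $17383$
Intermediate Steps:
$U = 32227$
$f = 1849$ ($f = 43^{2} = 1849$)
$\left(-16693 + f\right) + U = \left(-16693 + 1849\right) + 32227 = -14844 + 32227 = 17383$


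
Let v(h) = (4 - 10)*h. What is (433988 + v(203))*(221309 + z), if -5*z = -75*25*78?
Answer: 108434418430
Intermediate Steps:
v(h) = -6*h
z = 29250 (z = -(-75*25)*78/5 = -(-375)*78 = -1/5*(-146250) = 29250)
(433988 + v(203))*(221309 + z) = (433988 - 6*203)*(221309 + 29250) = (433988 - 1218)*250559 = 432770*250559 = 108434418430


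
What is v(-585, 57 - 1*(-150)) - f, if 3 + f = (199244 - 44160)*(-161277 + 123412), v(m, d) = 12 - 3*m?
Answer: 5872257430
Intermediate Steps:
f = -5872255663 (f = -3 + (199244 - 44160)*(-161277 + 123412) = -3 + 155084*(-37865) = -3 - 5872255660 = -5872255663)
v(-585, 57 - 1*(-150)) - f = (12 - 3*(-585)) - 1*(-5872255663) = (12 + 1755) + 5872255663 = 1767 + 5872255663 = 5872257430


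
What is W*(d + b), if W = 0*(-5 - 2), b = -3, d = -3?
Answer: 0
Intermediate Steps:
W = 0 (W = 0*(-7) = 0)
W*(d + b) = 0*(-3 - 3) = 0*(-6) = 0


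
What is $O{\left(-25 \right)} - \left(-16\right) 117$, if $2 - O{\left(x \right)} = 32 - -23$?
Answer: $1819$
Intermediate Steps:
$O{\left(x \right)} = -53$ ($O{\left(x \right)} = 2 - \left(32 - -23\right) = 2 - \left(32 + 23\right) = 2 - 55 = -53$)
$O{\left(-25 \right)} - \left(-16\right) 117 = -53 - \left(-16\right) 117 = -53 - -1872 = -53 + 1872 = 1819$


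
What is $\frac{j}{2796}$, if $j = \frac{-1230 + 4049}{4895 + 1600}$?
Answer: $\frac{2819}{18160020} \approx 0.00015523$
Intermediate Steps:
$j = \frac{2819}{6495} \approx 0.43403$
$\frac{j}{2796} = \frac{2819}{6495 \cdot 2796} = \frac{2819}{6495} \cdot \frac{1}{2796} = \frac{2819}{18160020}$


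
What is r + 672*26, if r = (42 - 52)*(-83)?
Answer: 18302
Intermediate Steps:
r = 830 (r = -10*(-83) = 830)
r + 672*26 = 830 + 672*26 = 830 + 17472 = 18302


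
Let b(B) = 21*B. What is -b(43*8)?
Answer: -7224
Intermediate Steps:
-b(43*8) = -21*43*8 = -21*344 = -1*7224 = -7224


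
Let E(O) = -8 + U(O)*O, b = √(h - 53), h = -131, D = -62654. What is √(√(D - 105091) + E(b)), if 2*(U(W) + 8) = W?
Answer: √(-100 + I*√167745 - 16*I*√46) ≈ 10.422 + 14.443*I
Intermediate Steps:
U(W) = -8 + W/2
b = 2*I*√46 (b = √(-131 - 53) = √(-184) = 2*I*√46 ≈ 13.565*I)
E(O) = -8 + O*(-8 + O/2) (E(O) = -8 + (-8 + O/2)*O = -8 + O*(-8 + O/2))
√(√(D - 105091) + E(b)) = √(√(-62654 - 105091) + (-8 + (2*I*√46)*(-16 + 2*I*√46)/2)) = √(√(-167745) + (-8 + I*√46*(-16 + 2*I*√46))) = √(I*√167745 + (-8 + I*√46*(-16 + 2*I*√46))) = √(-8 + I*√167745 + I*√46*(-16 + 2*I*√46))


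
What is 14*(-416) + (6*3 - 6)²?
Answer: -5680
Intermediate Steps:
14*(-416) + (6*3 - 6)² = -5824 + (18 - 6)² = -5824 + 12² = -5824 + 144 = -5680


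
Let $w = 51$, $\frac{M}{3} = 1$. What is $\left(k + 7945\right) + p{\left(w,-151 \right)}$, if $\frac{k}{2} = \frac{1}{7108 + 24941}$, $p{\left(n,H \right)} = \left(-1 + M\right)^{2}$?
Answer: $\frac{254757503}{32049} \approx 7949.0$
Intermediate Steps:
$M = 3$ ($M = 3 \cdot 1 = 3$)
$p{\left(n,H \right)} = 4$ ($p{\left(n,H \right)} = \left(-1 + 3\right)^{2} = 2^{2} = 4$)
$k = \frac{2}{32049}$ ($k = \frac{2}{7108 + 24941} = \frac{2}{32049} \approx 6.2404 \cdot 10^{-5}$)
$\left(k + 7945\right) + p{\left(w,-151 \right)} = \left(\frac{2}{32049} + 7945\right) + 4 = \frac{254629307}{32049} + 4 = \frac{254757503}{32049}$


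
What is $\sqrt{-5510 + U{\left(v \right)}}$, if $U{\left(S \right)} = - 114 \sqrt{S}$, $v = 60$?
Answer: $\sqrt{-5510 - 228 \sqrt{15}} \approx 79.957 i$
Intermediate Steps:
$\sqrt{-5510 + U{\left(v \right)}} = \sqrt{-5510 - 114 \sqrt{60}} = \sqrt{-5510 - 114 \cdot 2 \sqrt{15}} = \sqrt{-5510 - 228 \sqrt{15}}$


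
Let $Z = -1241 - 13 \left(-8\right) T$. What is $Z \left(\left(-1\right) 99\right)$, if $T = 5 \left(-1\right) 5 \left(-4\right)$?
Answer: $-906741$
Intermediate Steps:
$T = 100$ ($T = \left(-5\right) \left(-20\right) = 100$)
$Z = 9159$ ($Z = -1241 - 13 \left(-8\right) 100 = -1241 - \left(-104\right) 100 = -1241 - -10400 = -1241 + 10400 = 9159$)
$Z \left(\left(-1\right) 99\right) = 9159 \left(\left(-1\right) 99\right) = 9159 \left(-99\right) = -906741$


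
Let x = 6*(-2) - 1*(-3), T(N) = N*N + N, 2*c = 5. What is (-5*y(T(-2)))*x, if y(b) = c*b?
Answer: 225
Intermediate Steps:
c = 5/2 (c = (1/2)*5 = 5/2 ≈ 2.5000)
T(N) = N + N**2 (T(N) = N**2 + N = N + N**2)
x = -9 (x = -12 + 3 = -9)
y(b) = 5*b/2
(-5*y(T(-2)))*x = -25*(-2*(1 - 2))/2*(-9) = -25*(-2*(-1))/2*(-9) = -25*2/2*(-9) = -5*5*(-9) = -25*(-9) = 225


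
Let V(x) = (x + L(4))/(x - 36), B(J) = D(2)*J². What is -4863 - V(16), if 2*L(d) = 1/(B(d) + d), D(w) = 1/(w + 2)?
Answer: -1555903/320 ≈ -4862.2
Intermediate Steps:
D(w) = 1/(2 + w)
B(J) = J²/4 (B(J) = J²/(2 + 2) = J²/4)
L(d) = 1/(2*(d + d²/4)) (L(d) = 1/(2*(d²/4 + d)) = 1/(2*(d + d²/4)))
V(x) = (1/16 + x)/(-36 + x) (V(x) = (x + 2/(4*(4 + 4)))/(x - 36) = (x + 2*(¼)/8)/(-36 + x) = (x + 2*(¼)*(⅛))/(-36 + x) = (x + 1/16)/(-36 + x) = (1/16 + x)/(-36 + x))
-4863 - V(16) = -4863 - (1/16 + 16)/(-36 + 16) = -4863 - 257/((-20)*16) = -4863 - (-1)*257/(20*16) = -4863 - 1*(-257/320) = -4863 + 257/320 = -1555903/320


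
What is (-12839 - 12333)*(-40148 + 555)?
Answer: 996634996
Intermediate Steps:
(-12839 - 12333)*(-40148 + 555) = -25172*(-39593) = 996634996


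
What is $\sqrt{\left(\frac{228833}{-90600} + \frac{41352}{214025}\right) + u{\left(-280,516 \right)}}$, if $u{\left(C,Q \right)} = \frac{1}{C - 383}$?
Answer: $\frac{i \sqrt{76200385501626796410}}{5713782620} \approx 1.5278 i$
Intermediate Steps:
$u{\left(C,Q \right)} = \frac{1}{-383 + C}$
$\sqrt{\left(\frac{228833}{-90600} + \frac{41352}{214025}\right) + u{\left(-280,516 \right)}} = \sqrt{\left(\frac{228833}{-90600} + \frac{41352}{214025}\right) + \frac{1}{-383 - 280}} = \sqrt{\left(228833 \left(- \frac{1}{90600}\right) + 41352 \cdot \frac{1}{214025}\right) + \frac{1}{-663}} = \sqrt{\left(- \frac{228833}{90600} + \frac{41352}{214025}\right) - \frac{1}{663}} = \sqrt{- \frac{361835933}{155125320} - \frac{1}{663}} = \sqrt{- \frac{26672483211}{11427565240}} = \frac{i \sqrt{76200385501626796410}}{5713782620}$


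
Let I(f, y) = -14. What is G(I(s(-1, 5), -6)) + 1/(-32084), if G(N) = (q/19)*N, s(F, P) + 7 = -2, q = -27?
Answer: 12127733/609596 ≈ 19.895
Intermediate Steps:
s(F, P) = -9 (s(F, P) = -7 - 2 = -9)
G(N) = -27*N/19 (G(N) = (-27/19)*N = (-27*1/19)*N = -27*N/19)
G(I(s(-1, 5), -6)) + 1/(-32084) = -27/19*(-14) + 1/(-32084) = 378/19 - 1/32084 = 12127733/609596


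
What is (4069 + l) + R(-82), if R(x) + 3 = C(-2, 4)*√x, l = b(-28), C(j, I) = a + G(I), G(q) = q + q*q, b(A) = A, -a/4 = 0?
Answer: 4038 + 20*I*√82 ≈ 4038.0 + 181.11*I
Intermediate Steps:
a = 0 (a = -4*0 = 0)
G(q) = q + q²
C(j, I) = I*(1 + I) (C(j, I) = 0 + I*(1 + I) = I*(1 + I))
l = -28
R(x) = -3 + 20*√x (R(x) = -3 + (4*(1 + 4))*√x = -3 + (4*5)*√x = -3 + 20*√x)
(4069 + l) + R(-82) = (4069 - 28) + (-3 + 20*√(-82)) = 4041 + (-3 + 20*(I*√82)) = 4041 + (-3 + 20*I*√82) = 4038 + 20*I*√82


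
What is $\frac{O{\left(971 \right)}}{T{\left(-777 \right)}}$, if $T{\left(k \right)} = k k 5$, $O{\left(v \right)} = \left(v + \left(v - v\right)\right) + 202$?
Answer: $\frac{391}{1006215} \approx 0.00038859$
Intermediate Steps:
$O{\left(v \right)} = 202 + v$ ($O{\left(v \right)} = \left(v + 0\right) + 202 = v + 202 = 202 + v$)
$T{\left(k \right)} = 5 k^{2}$ ($T{\left(k \right)} = k^{2} \cdot 5 = 5 k^{2}$)
$\frac{O{\left(971 \right)}}{T{\left(-777 \right)}} = \frac{202 + 971}{5 \left(-777\right)^{2}} = \frac{1173}{5 \cdot 603729} = \frac{1173}{3018645} = 1173 \cdot \frac{1}{3018645} = \frac{391}{1006215}$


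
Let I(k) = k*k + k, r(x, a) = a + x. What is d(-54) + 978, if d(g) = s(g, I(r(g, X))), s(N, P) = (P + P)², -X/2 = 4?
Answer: 57215074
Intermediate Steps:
X = -8 (X = -2*4 = -8)
I(k) = k + k² (I(k) = k² + k = k + k²)
s(N, P) = 4*P² (s(N, P) = (2*P)² = 4*P²)
d(g) = 4*(-8 + g)²*(-7 + g)² (d(g) = 4*((-8 + g)*(1 + (-8 + g)))² = 4*((-8 + g)*(-7 + g))² = 4*((-8 + g)²*(-7 + g)²) = 4*(-8 + g)²*(-7 + g)²)
d(-54) + 978 = 4*(-8 - 54)²*(-7 - 54)² + 978 = 4*(-62)²*(-61)² + 978 = 4*3844*3721 + 978 = 57214096 + 978 = 57215074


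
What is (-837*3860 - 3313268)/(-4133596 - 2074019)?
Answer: 6544088/6207615 ≈ 1.0542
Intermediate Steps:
(-837*3860 - 3313268)/(-4133596 - 2074019) = (-3230820 - 3313268)/(-6207615) = -6544088*(-1/6207615) = 6544088/6207615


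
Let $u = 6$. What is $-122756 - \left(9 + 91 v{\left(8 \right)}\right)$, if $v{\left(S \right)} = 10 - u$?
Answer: $-123129$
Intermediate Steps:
$v{\left(S \right)} = 4$ ($v{\left(S \right)} = 10 - 6 = 4$)
$-122756 - \left(9 + 91 v{\left(8 \right)}\right) = -122756 - 373 = -123129$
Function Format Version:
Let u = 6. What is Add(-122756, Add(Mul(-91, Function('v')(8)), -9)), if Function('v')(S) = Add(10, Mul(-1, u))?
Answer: -123129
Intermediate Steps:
Function('v')(S) = 4 (Function('v')(S) = Add(10, Mul(-1, 6)) = Add(10, -6) = 4)
Add(-122756, Add(Mul(-91, Function('v')(8)), -9)) = Add(-122756, Add(Mul(-91, 4), -9)) = Add(-122756, Add(-364, -9)) = Add(-122756, -373) = -123129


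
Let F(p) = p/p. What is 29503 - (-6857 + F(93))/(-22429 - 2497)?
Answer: 367692461/12463 ≈ 29503.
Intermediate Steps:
F(p) = 1
29503 - (-6857 + F(93))/(-22429 - 2497) = 29503 - (-6857 + 1)/(-22429 - 2497) = 29503 - (-6856)/(-24926) = 29503 - (-6856)*(-1)/24926 = 29503 - 1*3428/12463 = 29503 - 3428/12463 = 367692461/12463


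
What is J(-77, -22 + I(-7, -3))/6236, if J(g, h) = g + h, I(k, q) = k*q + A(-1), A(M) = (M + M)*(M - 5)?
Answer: -33/3118 ≈ -0.010584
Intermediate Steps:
A(M) = 2*M*(-5 + M) (A(M) = (2*M)*(-5 + M) = 2*M*(-5 + M))
I(k, q) = 12 + k*q (I(k, q) = k*q + 2*(-1)*(-5 - 1) = k*q + 2*(-1)*(-6) = k*q + 12 = 12 + k*q)
J(-77, -22 + I(-7, -3))/6236 = (-77 + (-22 + (12 - 7*(-3))))/6236 = (-77 + (-22 + (12 + 21)))*(1/6236) = (-77 + (-22 + 33))*(1/6236) = (-77 + 11)*(1/6236) = -66*1/6236 = -33/3118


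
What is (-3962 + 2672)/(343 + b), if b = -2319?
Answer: 645/988 ≈ 0.65283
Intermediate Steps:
(-3962 + 2672)/(343 + b) = (-3962 + 2672)/(343 - 2319) = -1290/(-1976) = -1290*(-1/1976) = 645/988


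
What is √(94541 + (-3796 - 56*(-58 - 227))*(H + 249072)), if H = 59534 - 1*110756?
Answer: √2406741941 ≈ 49059.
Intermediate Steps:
H = -51222 (H = 59534 - 110756 = -51222)
√(94541 + (-3796 - 56*(-58 - 227))*(H + 249072)) = √(94541 + (-3796 - 56*(-58 - 227))*(-51222 + 249072)) = √(94541 + (-3796 - 56*(-285))*197850) = √(94541 + (-3796 + 15960)*197850) = √(94541 + 12164*197850) = √(94541 + 2406647400) = √2406741941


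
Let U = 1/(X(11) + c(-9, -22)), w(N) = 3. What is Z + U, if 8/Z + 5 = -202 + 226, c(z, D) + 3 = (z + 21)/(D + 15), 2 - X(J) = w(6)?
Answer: 187/760 ≈ 0.24605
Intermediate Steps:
X(J) = -1 (X(J) = 2 - 1*3 = 2 - 3 = -1)
c(z, D) = -3 + (21 + z)/(15 + D) (c(z, D) = -3 + (z + 21)/(D + 15) = -3 + (21 + z)/(15 + D))
Z = 8/19 (Z = 8/(-5 + (-202 + 226)) = 8/(-5 + 24) = 8/19 ≈ 0.42105)
U = -7/40 (U = 1/(-1 + (-24 - 9 - 3*(-22))/(15 - 22)) = 1/(-1 + (-24 - 9 + 66)/(-7)) = 1/(-1 - 1/7*33) = 1/(-1 - 33/7) = 1/(-40/7) = -7/40 ≈ -0.17500)
Z + U = 8/19 - 7/40 = 187/760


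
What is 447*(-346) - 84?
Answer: -154746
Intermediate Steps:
447*(-346) - 84 = -154662 - 84 = -154746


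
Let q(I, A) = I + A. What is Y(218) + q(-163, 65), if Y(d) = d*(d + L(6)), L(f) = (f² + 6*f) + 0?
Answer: 63122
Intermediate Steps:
L(f) = f² + 6*f
Y(d) = d*(72 + d) (Y(d) = d*(d + 6*(6 + 6)) = d*(d + 6*12) = d*(d + 72) = d*(72 + d))
q(I, A) = A + I
Y(218) + q(-163, 65) = 218*(72 + 218) + (65 - 163) = 218*290 - 98 = 63220 - 98 = 63122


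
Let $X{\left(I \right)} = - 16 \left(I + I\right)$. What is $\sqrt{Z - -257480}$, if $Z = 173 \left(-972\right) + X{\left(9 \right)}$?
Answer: $2 \sqrt{22259} \approx 298.39$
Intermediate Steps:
$X{\left(I \right)} = - 32 I$ ($X{\left(I \right)} = - 16 \cdot 2 I = - 32 I$)
$Z = -168444$ ($Z = 173 \left(-972\right) - 288 = -168156 - 288 = -168444$)
$\sqrt{Z - -257480} = \sqrt{-168444 - -257480} = \sqrt{-168444 + 257480} = \sqrt{89036} = 2 \sqrt{22259}$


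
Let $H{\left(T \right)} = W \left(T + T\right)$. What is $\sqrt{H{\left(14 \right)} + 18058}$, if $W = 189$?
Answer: $5 \sqrt{934} \approx 152.81$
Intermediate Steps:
$H{\left(T \right)} = 378 T$ ($H{\left(T \right)} = 189 \left(T + T\right) = 189 \cdot 2 T = 378 T$)
$\sqrt{H{\left(14 \right)} + 18058} = \sqrt{378 \cdot 14 + 18058} = \sqrt{5292 + 18058} = \sqrt{23350} = 5 \sqrt{934}$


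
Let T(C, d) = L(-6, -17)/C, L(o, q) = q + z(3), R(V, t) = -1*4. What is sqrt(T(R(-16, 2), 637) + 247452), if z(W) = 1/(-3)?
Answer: sqrt(2227107)/3 ≈ 497.45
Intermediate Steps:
R(V, t) = -4
z(W) = -1/3
L(o, q) = -1/3 + q (L(o, q) = q - 1/3 = -1/3 + q)
T(C, d) = -52/(3*C) (T(C, d) = (-1/3 - 17)/C = -52/(3*C))
sqrt(T(R(-16, 2), 637) + 247452) = sqrt(-52/3/(-4) + 247452) = sqrt(-52/3*(-1/4) + 247452) = sqrt(13/3 + 247452) = sqrt(742369/3) = sqrt(2227107)/3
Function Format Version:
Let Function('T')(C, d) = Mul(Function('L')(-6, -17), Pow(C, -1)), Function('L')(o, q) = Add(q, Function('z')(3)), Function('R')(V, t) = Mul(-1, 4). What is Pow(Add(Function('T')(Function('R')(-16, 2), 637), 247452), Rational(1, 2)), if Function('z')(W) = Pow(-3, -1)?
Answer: Mul(Rational(1, 3), Pow(2227107, Rational(1, 2))) ≈ 497.45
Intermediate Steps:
Function('R')(V, t) = -4
Function('z')(W) = Rational(-1, 3)
Function('L')(o, q) = Add(Rational(-1, 3), q) (Function('L')(o, q) = Add(q, Rational(-1, 3)) = Add(Rational(-1, 3), q))
Function('T')(C, d) = Mul(Rational(-52, 3), Pow(C, -1)) (Function('T')(C, d) = Mul(Add(Rational(-1, 3), -17), Pow(C, -1)) = Mul(Rational(-52, 3), Pow(C, -1)))
Pow(Add(Function('T')(Function('R')(-16, 2), 637), 247452), Rational(1, 2)) = Pow(Add(Mul(Rational(-52, 3), Pow(-4, -1)), 247452), Rational(1, 2)) = Pow(Add(Mul(Rational(-52, 3), Rational(-1, 4)), 247452), Rational(1, 2)) = Pow(Add(Rational(13, 3), 247452), Rational(1, 2)) = Pow(Rational(742369, 3), Rational(1, 2)) = Mul(Rational(1, 3), Pow(2227107, Rational(1, 2)))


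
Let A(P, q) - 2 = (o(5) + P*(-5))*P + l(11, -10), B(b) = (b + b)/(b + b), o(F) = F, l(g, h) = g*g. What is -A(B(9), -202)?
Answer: -123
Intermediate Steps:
l(g, h) = g²
B(b) = 1 (B(b) = (2*b)/((2*b)) = (2*b)*(1/(2*b)) = 1)
A(P, q) = 123 + P*(5 - 5*P) (A(P, q) = 2 + ((5 + P*(-5))*P + 11²) = 2 + ((5 - 5*P)*P + 121) = 2 + (P*(5 - 5*P) + 121) = 2 + (121 + P*(5 - 5*P)) = 123 + P*(5 - 5*P))
-A(B(9), -202) = -(123 - 5*1² + 5*1) = -(123 - 5*1 + 5) = -(123 - 5 + 5) = -1*123 = -123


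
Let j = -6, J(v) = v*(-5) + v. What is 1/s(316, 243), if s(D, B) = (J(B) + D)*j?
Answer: 1/3936 ≈ 0.00025406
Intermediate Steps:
J(v) = -4*v (J(v) = -5*v + v = -4*v)
s(D, B) = -6*D + 24*B (s(D, B) = (-4*B + D)*(-6) = (D - 4*B)*(-6) = -6*D + 24*B)
1/s(316, 243) = 1/(-6*316 + 24*243) = 1/(-1896 + 5832) = 1/3936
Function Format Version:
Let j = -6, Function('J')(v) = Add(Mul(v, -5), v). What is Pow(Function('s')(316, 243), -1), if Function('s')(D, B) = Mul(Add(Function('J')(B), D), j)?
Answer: Rational(1, 3936) ≈ 0.00025406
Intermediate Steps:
Function('J')(v) = Mul(-4, v) (Function('J')(v) = Add(Mul(-5, v), v) = Mul(-4, v))
Function('s')(D, B) = Add(Mul(-6, D), Mul(24, B)) (Function('s')(D, B) = Mul(Add(Mul(-4, B), D), -6) = Mul(Add(D, Mul(-4, B)), -6) = Add(Mul(-6, D), Mul(24, B)))
Pow(Function('s')(316, 243), -1) = Pow(Add(Mul(-6, 316), Mul(24, 243)), -1) = Pow(Add(-1896, 5832), -1) = Pow(3936, -1) = Rational(1, 3936)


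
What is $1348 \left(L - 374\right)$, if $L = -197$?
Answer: $-769708$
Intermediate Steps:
$1348 \left(L - 374\right) = 1348 \left(-197 - 374\right) = 1348 \left(-571\right) = -769708$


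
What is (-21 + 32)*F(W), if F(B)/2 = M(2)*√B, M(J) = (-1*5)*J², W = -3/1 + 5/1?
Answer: -440*√2 ≈ -622.25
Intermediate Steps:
W = 2 (W = -3*1 + 5*1 = -3 + 5 = 2)
M(J) = -5*J²
F(B) = -40*√B (F(B) = 2*((-5*2²)*√B) = 2*((-5*4)*√B) = 2*(-20*√B) = -40*√B)
(-21 + 32)*F(W) = (-21 + 32)*(-40*√2) = 11*(-40*√2) = -440*√2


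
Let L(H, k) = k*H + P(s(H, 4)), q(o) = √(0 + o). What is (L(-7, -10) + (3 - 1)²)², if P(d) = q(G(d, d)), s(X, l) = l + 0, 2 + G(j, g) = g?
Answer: (74 + √2)² ≈ 5687.3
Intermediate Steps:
G(j, g) = -2 + g
q(o) = √o
s(X, l) = l
P(d) = √(-2 + d)
L(H, k) = √2 + H*k (L(H, k) = k*H + √(-2 + 4) = H*k + √2 = √2 + H*k)
(L(-7, -10) + (3 - 1)²)² = ((√2 - 7*(-10)) + (3 - 1)²)² = ((√2 + 70) + 2²)² = ((70 + √2) + 4)² = (74 + √2)²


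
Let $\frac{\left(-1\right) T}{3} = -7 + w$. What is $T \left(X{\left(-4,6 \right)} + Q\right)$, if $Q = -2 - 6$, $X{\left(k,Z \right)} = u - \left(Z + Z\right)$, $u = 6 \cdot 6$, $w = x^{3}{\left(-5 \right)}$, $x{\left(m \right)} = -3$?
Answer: $1632$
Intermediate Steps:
$w = -27$ ($w = \left(-3\right)^{3} = -27$)
$u = 36$
$T = 102$ ($T = - 3 \left(-7 - 27\right) = \left(-3\right) \left(-34\right) = 102$)
$X{\left(k,Z \right)} = 36 - 2 Z$ ($X{\left(k,Z \right)} = 36 - \left(Z + Z\right) = 36 - 2 Z$)
$Q = -8$ ($Q = -2 - 6 = -8$)
$T \left(X{\left(-4,6 \right)} + Q\right) = 102 \left(\left(36 - 12\right) - 8\right) = 102 \left(24 - 8\right) = 102 \cdot 16 = 1632$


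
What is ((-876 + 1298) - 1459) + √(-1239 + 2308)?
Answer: -1037 + √1069 ≈ -1004.3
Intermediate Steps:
((-876 + 1298) - 1459) + √(-1239 + 2308) = (422 - 1459) + √1069 = -1037 + √1069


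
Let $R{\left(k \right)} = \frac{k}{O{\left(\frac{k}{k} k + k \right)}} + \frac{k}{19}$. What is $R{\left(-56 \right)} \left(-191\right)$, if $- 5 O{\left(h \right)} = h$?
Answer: $\frac{39537}{38} \approx 1040.4$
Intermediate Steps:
$O{\left(h \right)} = - \frac{h}{5}$
$R{\left(k \right)} = - \frac{5}{2} + \frac{k}{19}$ ($R{\left(k \right)} = \frac{k}{\left(- \frac{1}{5}\right) \left(\frac{k}{k} k + k\right)} + \frac{k}{19} = \frac{k}{\left(- \frac{1}{5}\right) \left(1 k + k\right)} + k \frac{1}{19} = \frac{k}{\left(- \frac{1}{5}\right) \left(k + k\right)} + \frac{k}{19} = \frac{k}{\left(- \frac{1}{5}\right) 2 k} + \frac{k}{19} = \frac{k}{\left(- \frac{2}{5}\right) k} + \frac{k}{19} = k \left(- \frac{5}{2 k}\right) + \frac{k}{19} = - \frac{5}{2} + \frac{k}{19}$)
$R{\left(-56 \right)} \left(-191\right) = \left(- \frac{5}{2} + \frac{1}{19} \left(-56\right)\right) \left(-191\right) = \left(- \frac{5}{2} - \frac{56}{19}\right) \left(-191\right) = \left(- \frac{207}{38}\right) \left(-191\right) = \frac{39537}{38}$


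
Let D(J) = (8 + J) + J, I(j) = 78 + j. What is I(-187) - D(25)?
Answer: -167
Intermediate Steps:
D(J) = 8 + 2*J
I(-187) - D(25) = (78 - 187) - (8 + 2*25) = -109 - (8 + 50) = -109 - 1*58 = -109 - 58 = -167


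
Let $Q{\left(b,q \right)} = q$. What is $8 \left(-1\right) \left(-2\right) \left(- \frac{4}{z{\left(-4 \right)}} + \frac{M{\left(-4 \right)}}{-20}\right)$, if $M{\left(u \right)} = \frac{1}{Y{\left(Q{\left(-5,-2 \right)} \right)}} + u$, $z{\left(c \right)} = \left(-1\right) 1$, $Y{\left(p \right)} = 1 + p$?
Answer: $68$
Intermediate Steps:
$z{\left(c \right)} = -1$
$M{\left(u \right)} = -1 + u$ ($M{\left(u \right)} = \frac{1}{1 - 2} + u = \frac{1}{-1} + u = -1 + u$)
$8 \left(-1\right) \left(-2\right) \left(- \frac{4}{z{\left(-4 \right)}} + \frac{M{\left(-4 \right)}}{-20}\right) = 8 \left(-1\right) \left(-2\right) \left(- \frac{4}{-1} + \frac{-1 - 4}{-20}\right) = \left(-8\right) \left(-2\right) \left(\left(-4\right) \left(-1\right) - - \frac{1}{4}\right) = 16 \left(4 + \frac{1}{4}\right) = 16 \cdot \frac{17}{4} = 68$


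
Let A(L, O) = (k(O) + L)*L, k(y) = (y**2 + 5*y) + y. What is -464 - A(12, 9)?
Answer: -2228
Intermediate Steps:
k(y) = y**2 + 6*y
A(L, O) = L*(L + O*(6 + O)) (A(L, O) = (O*(6 + O) + L)*L = (L + O*(6 + O))*L = L*(L + O*(6 + O)))
-464 - A(12, 9) = -464 - 12*(12 + 9*(6 + 9)) = -464 - 12*(12 + 9*15) = -464 - 12*(12 + 135) = -464 - 12*147 = -464 - 1*1764 = -464 - 1764 = -2228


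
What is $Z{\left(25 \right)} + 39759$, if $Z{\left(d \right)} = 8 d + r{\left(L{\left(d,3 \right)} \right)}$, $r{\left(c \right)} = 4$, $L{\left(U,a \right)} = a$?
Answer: $39963$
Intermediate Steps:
$Z{\left(d \right)} = 4 + 8 d$ ($Z{\left(d \right)} = 8 d + 4 = 4 + 8 d$)
$Z{\left(25 \right)} + 39759 = \left(4 + 8 \cdot 25\right) + 39759 = \left(4 + 200\right) + 39759 = 204 + 39759 = 39963$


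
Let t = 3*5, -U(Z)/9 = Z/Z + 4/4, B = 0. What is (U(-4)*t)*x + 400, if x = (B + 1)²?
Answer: 130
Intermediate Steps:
U(Z) = -18 (U(Z) = -9*(Z/Z + 4/4) = -9*(1 + 4*(¼)) = -9*(1 + 1) = -9*2 = -18)
t = 15
x = 1 (x = (0 + 1)² = 1² = 1)
(U(-4)*t)*x + 400 = -18*15*1 + 400 = -270*1 + 400 = -270 + 400 = 130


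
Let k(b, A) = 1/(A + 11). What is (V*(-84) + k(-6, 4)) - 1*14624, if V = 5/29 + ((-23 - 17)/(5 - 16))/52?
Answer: -910948073/62205 ≈ -14644.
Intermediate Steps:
k(b, A) = 1/(11 + A)
V = 1005/4147 (V = 5*(1/29) - 40/(-11)*(1/52) = 5/29 - 40*(-1/11)*(1/52) = 5/29 + (40/11)*(1/52) = 5/29 + 10/143 = 1005/4147 ≈ 0.24234)
(V*(-84) + k(-6, 4)) - 1*14624 = ((1005/4147)*(-84) + 1/(11 + 4)) - 1*14624 = (-84420/4147 + 1/15) - 14624 = -1262153/62205 - 14624 = -910948073/62205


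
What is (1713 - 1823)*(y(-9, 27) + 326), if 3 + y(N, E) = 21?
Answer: -37840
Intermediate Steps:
y(N, E) = 18 (y(N, E) = -3 + 21 = 18)
(1713 - 1823)*(y(-9, 27) + 326) = (1713 - 1823)*(18 + 326) = -110*344 = -37840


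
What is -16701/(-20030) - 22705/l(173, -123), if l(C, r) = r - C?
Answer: 229862323/2964440 ≈ 77.540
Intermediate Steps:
-16701/(-20030) - 22705/l(173, -123) = -16701/(-20030) - 22705/(-123 - 1*173) = -16701*(-1/20030) - 22705/(-123 - 173) = 16701/20030 - 22705/(-296) = 16701/20030 - 22705*(-1/296) = 16701/20030 + 22705/296 = 229862323/2964440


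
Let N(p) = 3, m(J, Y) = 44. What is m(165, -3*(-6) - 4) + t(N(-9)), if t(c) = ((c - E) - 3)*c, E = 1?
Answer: 41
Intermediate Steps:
t(c) = c*(-4 + c) (t(c) = ((c - 1*1) - 3)*c = ((c - 1) - 3)*c = ((-1 + c) - 3)*c = (-4 + c)*c = c*(-4 + c))
m(165, -3*(-6) - 4) + t(N(-9)) = 44 + 3*(-4 + 3) = 44 + 3*(-1) = 44 - 3 = 41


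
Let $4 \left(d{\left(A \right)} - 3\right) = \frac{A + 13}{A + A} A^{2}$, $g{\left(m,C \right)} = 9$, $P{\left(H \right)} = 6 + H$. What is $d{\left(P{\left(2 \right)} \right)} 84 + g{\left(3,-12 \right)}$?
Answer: $2025$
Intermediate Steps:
$d{\left(A \right)} = 3 + \frac{A \left(13 + A\right)}{8}$ ($d{\left(A \right)} = 3 + \frac{\frac{A + 13}{A + A} A^{2}}{4} = 3 + \frac{\frac{13 + A}{2 A} A^{2}}{4} = 3 + \frac{\frac{1}{2} A \left(13 + A\right)}{4} = 3 + \frac{A \left(13 + A\right)}{8}$)
$d{\left(P{\left(2 \right)} \right)} 84 + g{\left(3,-12 \right)} = \left(3 + \frac{\left(6 + 2\right)^{2}}{8} + \frac{13 \left(6 + 2\right)}{8}\right) 84 + 9 = \left(3 + \frac{8^{2}}{8} + \frac{13}{8} \cdot 8\right) 84 + 9 = \left(3 + \frac{1}{8} \cdot 64 + 13\right) 84 + 9 = \left(3 + 8 + 13\right) 84 + 9 = 24 \cdot 84 + 9 = 2016 + 9 = 2025$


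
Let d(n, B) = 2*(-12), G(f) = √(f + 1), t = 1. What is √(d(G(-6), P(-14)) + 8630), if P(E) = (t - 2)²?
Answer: √8606 ≈ 92.769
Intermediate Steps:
G(f) = √(1 + f)
P(E) = 1 (P(E) = (1 - 2)² = (-1)² = 1)
d(n, B) = -24
√(d(G(-6), P(-14)) + 8630) = √(-24 + 8630) = √8606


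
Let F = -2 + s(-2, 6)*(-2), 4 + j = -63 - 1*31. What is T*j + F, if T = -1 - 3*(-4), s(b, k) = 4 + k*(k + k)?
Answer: -1232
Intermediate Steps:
s(b, k) = 4 + 2*k² (s(b, k) = 4 + k*(2*k) = 4 + 2*k²)
T = 11 (T = -1 + 12 = 11)
j = -98 (j = -4 + (-63 - 1*31) = -4 + (-63 - 31) = -4 - 94 = -98)
F = -154 (F = -2 + (4 + 2*6²)*(-2) = -2 + (4 + 2*36)*(-2) = -2 + (4 + 72)*(-2) = -2 + 76*(-2) = -2 - 152 = -154)
T*j + F = 11*(-98) - 154 = -1078 - 154 = -1232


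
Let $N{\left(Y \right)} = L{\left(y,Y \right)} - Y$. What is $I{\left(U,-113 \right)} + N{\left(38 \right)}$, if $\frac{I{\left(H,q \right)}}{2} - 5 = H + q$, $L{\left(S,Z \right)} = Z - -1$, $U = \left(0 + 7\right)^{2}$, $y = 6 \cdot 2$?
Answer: $-117$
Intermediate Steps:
$y = 12$
$U = 49$ ($U = 7^{2} = 49$)
$L{\left(S,Z \right)} = 1 + Z$ ($L{\left(S,Z \right)} = Z + 1 = 1 + Z$)
$I{\left(H,q \right)} = 10 + 2 H + 2 q$ ($I{\left(H,q \right)} = 10 + 2 \left(H + q\right) = 10 + \left(2 H + 2 q\right) = 10 + 2 H + 2 q$)
$N{\left(Y \right)} = 1$ ($N{\left(Y \right)} = \left(1 + Y\right) - Y = 1$)
$I{\left(U,-113 \right)} + N{\left(38 \right)} = \left(10 + 2 \cdot 49 + 2 \left(-113\right)\right) + 1 = \left(10 + 98 - 226\right) + 1 = -118 + 1 = -117$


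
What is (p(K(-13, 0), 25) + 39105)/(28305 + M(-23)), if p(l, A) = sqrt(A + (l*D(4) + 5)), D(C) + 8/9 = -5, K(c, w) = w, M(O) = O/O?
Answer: 39105/28306 + sqrt(30)/28306 ≈ 1.3817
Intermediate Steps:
M(O) = 1
D(C) = -53/9 (D(C) = -8/9 - 5 = -53/9)
p(l, A) = sqrt(5 + A - 53*l/9) (p(l, A) = sqrt(A + (l*(-53/9) + 5)) = sqrt(A + (-53*l/9 + 5)) = sqrt(A + (5 - 53*l/9)) = sqrt(5 + A - 53*l/9))
(p(K(-13, 0), 25) + 39105)/(28305 + M(-23)) = (sqrt(45 - 53*0 + 9*25)/3 + 39105)/(28305 + 1) = (sqrt(45 + 0 + 225)/3 + 39105)/28306 = (sqrt(270)/3 + 39105)*(1/28306) = ((3*sqrt(30))/3 + 39105)*(1/28306) = (sqrt(30) + 39105)*(1/28306) = (39105 + sqrt(30))*(1/28306) = 39105/28306 + sqrt(30)/28306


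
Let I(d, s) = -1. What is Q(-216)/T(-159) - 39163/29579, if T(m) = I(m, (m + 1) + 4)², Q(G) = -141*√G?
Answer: -39163/29579 - 846*I*√6 ≈ -1.324 - 2072.3*I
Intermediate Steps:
T(m) = 1 (T(m) = (-1)² = 1)
Q(-216)/T(-159) - 39163/29579 = -846*I*√6/1 - 39163/29579 = -846*I*√6*1 - 39163*1/29579 = -846*I*√6*1 - 39163/29579 = -846*I*√6 - 39163/29579 = -39163/29579 - 846*I*√6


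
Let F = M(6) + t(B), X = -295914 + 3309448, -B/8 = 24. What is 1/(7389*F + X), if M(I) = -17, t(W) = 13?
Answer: 1/2983978 ≈ 3.3512e-7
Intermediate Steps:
B = -192 (B = -8*24 = -192)
X = 3013534
F = -4 (F = -17 + 13 = -4)
1/(7389*F + X) = 1/(7389*(-4) + 3013534) = 1/(-29556 + 3013534) = 1/2983978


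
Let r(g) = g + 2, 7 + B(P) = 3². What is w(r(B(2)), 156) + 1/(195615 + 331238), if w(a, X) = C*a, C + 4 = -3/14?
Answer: -62168647/3687971 ≈ -16.857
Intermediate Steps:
B(P) = 2 (B(P) = -7 + 3² = -7 + 9 = 2)
C = -59/14 (C = -4 - 3/14 = -59/14 ≈ -4.2143)
r(g) = 2 + g
w(a, X) = -59*a/14
w(r(B(2)), 156) + 1/(195615 + 331238) = -59*(2 + 2)/14 + 1/(195615 + 331238) = -59/14*4 + 1/526853 = -118/7 + 1/526853 = -62168647/3687971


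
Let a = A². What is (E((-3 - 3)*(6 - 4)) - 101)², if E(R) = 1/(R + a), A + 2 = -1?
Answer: 92416/9 ≈ 10268.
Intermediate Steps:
A = -3 (A = -2 - 1 = -3)
a = 9 (a = (-3)² = 9)
E(R) = 1/(9 + R) (E(R) = 1/(R + 9) = 1/(9 + R))
(E((-3 - 3)*(6 - 4)) - 101)² = (1/(9 + (-3 - 3)*(6 - 4)) - 101)² = (1/(9 - 6*2) - 101)² = (1/(9 - 12) - 101)² = (1/(-3) - 101)² = (-⅓ - 101)² = (-304/3)² = 92416/9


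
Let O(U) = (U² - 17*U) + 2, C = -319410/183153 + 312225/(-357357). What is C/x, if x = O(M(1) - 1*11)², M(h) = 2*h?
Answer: -19036482755/405039918307024 ≈ -4.6999e-5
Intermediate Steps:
C = -19036482755/7272334069 (C = -319410*1/183153 + 312225*(-1/357357) = -106470/61051 - 104075/119119 = -19036482755/7272334069 ≈ -2.6177)
O(U) = 2 + U² - 17*U
x = 55696 (x = (2 + (2*1 - 1*11)² - 17*(2*1 - 1*11))² = (2 + (2 - 11)² - 17*(2 - 11))² = (2 + (-9)² - 17*(-9))² = (2 + 81 + 153)² = 236² = 55696)
C/x = -19036482755/7272334069/55696 = -19036482755/7272334069*1/55696 = -19036482755/405039918307024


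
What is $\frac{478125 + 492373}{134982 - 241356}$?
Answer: $- \frac{485249}{53187} \approx -9.1234$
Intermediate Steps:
$\frac{478125 + 492373}{134982 - 241356} = \frac{970498}{-106374} = 970498 \left(- \frac{1}{106374}\right) = - \frac{485249}{53187}$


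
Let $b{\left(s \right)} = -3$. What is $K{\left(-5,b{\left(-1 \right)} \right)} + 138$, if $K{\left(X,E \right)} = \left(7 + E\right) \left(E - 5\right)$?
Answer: $106$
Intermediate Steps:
$K{\left(X,E \right)} = \left(-5 + E\right) \left(7 + E\right)$ ($K{\left(X,E \right)} = \left(7 + E\right) \left(-5 + E\right) = \left(-5 + E\right) \left(7 + E\right)$)
$K{\left(-5,b{\left(-1 \right)} \right)} + 138 = \left(-35 + \left(-3\right)^{2} + 2 \left(-3\right)\right) + 138 = \left(-35 + 9 - 6\right) + 138 = -32 + 138 = 106$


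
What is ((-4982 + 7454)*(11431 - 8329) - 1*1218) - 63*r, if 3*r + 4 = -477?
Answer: 7677027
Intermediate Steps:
r = -481/3 (r = -4/3 + (⅓)*(-477) = -4/3 - 159 = -481/3 ≈ -160.33)
((-4982 + 7454)*(11431 - 8329) - 1*1218) - 63*r = ((-4982 + 7454)*(11431 - 8329) - 1*1218) - 63*(-481/3) = (2472*3102 - 1218) + 10101 = (7668144 - 1218) + 10101 = 7666926 + 10101 = 7677027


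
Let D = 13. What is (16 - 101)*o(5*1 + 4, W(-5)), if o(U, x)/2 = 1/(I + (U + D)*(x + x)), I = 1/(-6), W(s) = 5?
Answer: -1020/1319 ≈ -0.77331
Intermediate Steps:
I = -⅙ ≈ -0.16667
o(U, x) = 2/(-⅙ + 2*x*(13 + U)) (o(U, x) = 2/(-⅙ + (U + 13)*(x + x)) = 2/(-⅙ + (13 + U)*(2*x)) = 2/(-⅙ + 2*x*(13 + U)))
(16 - 101)*o(5*1 + 4, W(-5)) = (16 - 101)*(12/(-1 + 156*5 + 12*(5*1 + 4)*5)) = -1020/(-1 + 780 + 12*(5 + 4)*5) = -1020/(-1 + 780 + 12*9*5) = -1020/(-1 + 780 + 540) = -1020/1319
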